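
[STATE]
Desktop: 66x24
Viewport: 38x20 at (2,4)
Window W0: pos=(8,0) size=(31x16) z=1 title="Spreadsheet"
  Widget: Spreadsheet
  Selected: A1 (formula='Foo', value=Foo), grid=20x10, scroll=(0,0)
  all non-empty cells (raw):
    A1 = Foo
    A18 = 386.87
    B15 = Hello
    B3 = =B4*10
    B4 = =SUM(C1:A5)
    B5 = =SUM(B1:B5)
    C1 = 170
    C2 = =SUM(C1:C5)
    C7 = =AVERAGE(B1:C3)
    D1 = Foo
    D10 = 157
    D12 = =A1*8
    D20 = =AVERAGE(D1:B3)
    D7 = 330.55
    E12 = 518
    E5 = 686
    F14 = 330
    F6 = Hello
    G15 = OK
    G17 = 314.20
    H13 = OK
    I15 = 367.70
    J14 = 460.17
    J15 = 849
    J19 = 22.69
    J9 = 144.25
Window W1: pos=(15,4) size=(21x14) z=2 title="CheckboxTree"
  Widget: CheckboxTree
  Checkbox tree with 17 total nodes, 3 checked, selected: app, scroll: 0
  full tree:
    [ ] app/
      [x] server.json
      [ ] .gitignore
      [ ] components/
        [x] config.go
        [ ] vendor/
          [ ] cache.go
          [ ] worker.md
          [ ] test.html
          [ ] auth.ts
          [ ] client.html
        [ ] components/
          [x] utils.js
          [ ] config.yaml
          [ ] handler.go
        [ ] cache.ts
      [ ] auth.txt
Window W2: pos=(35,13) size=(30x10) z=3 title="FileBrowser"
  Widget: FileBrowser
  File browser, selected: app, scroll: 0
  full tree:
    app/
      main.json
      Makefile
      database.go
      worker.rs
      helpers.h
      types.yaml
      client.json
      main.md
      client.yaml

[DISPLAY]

      ┃      ┏━━━━━━━━━━━━━━━━━━━┓  ┃ 
      ┃------┃ CheckboxTree      ┃--┃ 
      ┃  1 [F┠───────────────────┨0F┃ 
      ┃  2   ┃>[-] app/          ┃  ┃ 
      ┃  3   ┃   [x] server.json ┃0 ┃ 
      ┃  4   ┃   [ ] .gitignore  ┃0 ┃ 
      ┃  5   ┃   [-] components/ ┃0 ┃ 
      ┃  6   ┃     [x] config.go ┃0 ┃ 
      ┃  7   ┃     [ ] vendor/   ┃  ┃ 
      ┃  8   ┃       [ ] cache.go┏━━━━
      ┃  9   ┃       [ ] worker.m┃ Fil
      ┗━━━━━━┃       [ ] test.htm┠────
             ┃       [ ] auth.ts ┃> [-
             ┗━━━━━━━━━━━━━━━━━━━┃    
                                 ┃    
                                 ┃    
                                 ┃    
                                 ┃    
                                 ┗━━━━
                                      


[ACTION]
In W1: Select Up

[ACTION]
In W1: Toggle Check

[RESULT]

      ┃      ┏━━━━━━━━━━━━━━━━━━━┓  ┃ 
      ┃------┃ CheckboxTree      ┃--┃ 
      ┃  1 [F┠───────────────────┨0F┃ 
      ┃  2   ┃>[x] app/          ┃  ┃ 
      ┃  3   ┃   [x] server.json ┃0 ┃ 
      ┃  4   ┃   [x] .gitignore  ┃0 ┃ 
      ┃  5   ┃   [x] components/ ┃0 ┃ 
      ┃  6   ┃     [x] config.go ┃0 ┃ 
      ┃  7   ┃     [x] vendor/   ┃  ┃ 
      ┃  8   ┃       [x] cache.go┏━━━━
      ┃  9   ┃       [x] worker.m┃ Fil
      ┗━━━━━━┃       [x] test.htm┠────
             ┃       [x] auth.ts ┃> [-
             ┗━━━━━━━━━━━━━━━━━━━┃    
                                 ┃    
                                 ┃    
                                 ┃    
                                 ┃    
                                 ┗━━━━
                                      


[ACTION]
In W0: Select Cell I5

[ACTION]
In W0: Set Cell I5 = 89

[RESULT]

      ┃      ┏━━━━━━━━━━━━━━━━━━━┓  ┃ 
      ┃------┃ CheckboxTree      ┃--┃ 
      ┃  1 Fo┠───────────────────┨0F┃ 
      ┃  2   ┃>[x] app/          ┃  ┃ 
      ┃  3   ┃   [x] server.json ┃0 ┃ 
      ┃  4   ┃   [x] .gitignore  ┃0 ┃ 
      ┃  5   ┃   [x] components/ ┃0 ┃ 
      ┃  6   ┃     [x] config.go ┃0 ┃ 
      ┃  7   ┃     [x] vendor/   ┃  ┃ 
      ┃  8   ┃       [x] cache.go┏━━━━
      ┃  9   ┃       [x] worker.m┃ Fil
      ┗━━━━━━┃       [x] test.htm┠────
             ┃       [x] auth.ts ┃> [-
             ┗━━━━━━━━━━━━━━━━━━━┃    
                                 ┃    
                                 ┃    
                                 ┃    
                                 ┃    
                                 ┗━━━━
                                      


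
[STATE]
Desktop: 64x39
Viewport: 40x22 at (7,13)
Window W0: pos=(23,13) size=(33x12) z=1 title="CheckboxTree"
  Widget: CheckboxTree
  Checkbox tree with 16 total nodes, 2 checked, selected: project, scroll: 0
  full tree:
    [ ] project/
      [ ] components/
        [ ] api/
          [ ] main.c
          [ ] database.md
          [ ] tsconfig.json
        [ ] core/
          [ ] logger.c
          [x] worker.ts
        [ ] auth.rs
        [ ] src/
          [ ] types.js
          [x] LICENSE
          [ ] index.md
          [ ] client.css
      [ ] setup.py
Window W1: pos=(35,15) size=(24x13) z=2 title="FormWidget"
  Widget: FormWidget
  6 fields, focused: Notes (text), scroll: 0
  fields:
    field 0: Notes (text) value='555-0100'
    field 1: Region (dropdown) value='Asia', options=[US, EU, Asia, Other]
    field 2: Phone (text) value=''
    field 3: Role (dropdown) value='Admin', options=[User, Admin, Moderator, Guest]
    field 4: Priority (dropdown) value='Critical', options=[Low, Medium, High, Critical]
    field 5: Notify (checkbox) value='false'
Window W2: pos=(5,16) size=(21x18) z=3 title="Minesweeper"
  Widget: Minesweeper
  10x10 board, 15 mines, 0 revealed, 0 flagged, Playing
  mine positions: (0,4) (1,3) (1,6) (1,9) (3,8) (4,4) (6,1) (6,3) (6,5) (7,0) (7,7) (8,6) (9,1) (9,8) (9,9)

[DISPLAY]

                ┏━━━━━━━━━━━━━━━━━━━━━━━
                ┃ CheckboxTree          
                ┠───────────┏━━━━━━━━━━━
━━━━━━━━━━━━━━━━━━┓-] projec┃ FormWidget
Minesweeper       ┃ [-] comp┠───────────
──────────────────┨   [ ] ap┃> Notes:   
■■■■■■■■■         ┃     [ ] ┃  Region:  
■■■■■■■■■         ┃     [ ] ┃  Phone:   
■■■■■■■■■         ┃     [ ] ┃  Role:    
■■■■■■■■■         ┃   [-] co┃  Priority:
■■■■■■■■■         ┃     [ ] ┃  Notify:  
■■■■■■■■■         ┃━━━━━━━━━┃           
■■■■■■■■■         ┃         ┃           
■■■■■■■■■         ┃         ┃           
■■■■■■■■■         ┃         ┗━━━━━━━━━━━
■■■■■■■■■         ┃                     
                  ┃                     
                  ┃                     
                  ┃                     
                  ┃                     
━━━━━━━━━━━━━━━━━━┛                     
                                        


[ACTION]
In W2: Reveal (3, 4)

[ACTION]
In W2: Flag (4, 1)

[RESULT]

                ┏━━━━━━━━━━━━━━━━━━━━━━━
                ┃ CheckboxTree          
                ┠───────────┏━━━━━━━━━━━
━━━━━━━━━━━━━━━━━━┓-] projec┃ FormWidget
Minesweeper       ┃ [-] comp┠───────────
──────────────────┨   [ ] ap┃> Notes:   
■■■■■■■■■         ┃     [ ] ┃  Region:  
■■■■■■■■■         ┃     [ ] ┃  Phone:   
■■■■■■■■■         ┃     [ ] ┃  Role:    
■■■1■■■■■         ┃   [-] co┃  Priority:
⚑■■■■■■■■         ┃     [ ] ┃  Notify:  
■■■■■■■■■         ┃━━━━━━━━━┃           
■■■■■■■■■         ┃         ┃           
■■■■■■■■■         ┃         ┃           
■■■■■■■■■         ┃         ┗━━━━━━━━━━━
■■■■■■■■■         ┃                     
                  ┃                     
                  ┃                     
                  ┃                     
                  ┃                     
━━━━━━━━━━━━━━━━━━┛                     
                                        


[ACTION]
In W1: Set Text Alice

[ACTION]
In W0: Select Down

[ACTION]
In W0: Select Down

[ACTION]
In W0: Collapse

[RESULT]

                ┏━━━━━━━━━━━━━━━━━━━━━━━
                ┃ CheckboxTree          
                ┠───────────┏━━━━━━━━━━━
━━━━━━━━━━━━━━━━━━┓-] projec┃ FormWidget
Minesweeper       ┃ [-] comp┠───────────
──────────────────┨   [ ] ap┃> Notes:   
■■■■■■■■■         ┃   [-] co┃  Region:  
■■■■■■■■■         ┃     [ ] ┃  Phone:   
■■■■■■■■■         ┃     [x] ┃  Role:    
■■■1■■■■■         ┃   [ ] au┃  Priority:
⚑■■■■■■■■         ┃   [-] sr┃  Notify:  
■■■■■■■■■         ┃━━━━━━━━━┃           
■■■■■■■■■         ┃         ┃           
■■■■■■■■■         ┃         ┃           
■■■■■■■■■         ┃         ┗━━━━━━━━━━━
■■■■■■■■■         ┃                     
                  ┃                     
                  ┃                     
                  ┃                     
                  ┃                     
━━━━━━━━━━━━━━━━━━┛                     
                                        


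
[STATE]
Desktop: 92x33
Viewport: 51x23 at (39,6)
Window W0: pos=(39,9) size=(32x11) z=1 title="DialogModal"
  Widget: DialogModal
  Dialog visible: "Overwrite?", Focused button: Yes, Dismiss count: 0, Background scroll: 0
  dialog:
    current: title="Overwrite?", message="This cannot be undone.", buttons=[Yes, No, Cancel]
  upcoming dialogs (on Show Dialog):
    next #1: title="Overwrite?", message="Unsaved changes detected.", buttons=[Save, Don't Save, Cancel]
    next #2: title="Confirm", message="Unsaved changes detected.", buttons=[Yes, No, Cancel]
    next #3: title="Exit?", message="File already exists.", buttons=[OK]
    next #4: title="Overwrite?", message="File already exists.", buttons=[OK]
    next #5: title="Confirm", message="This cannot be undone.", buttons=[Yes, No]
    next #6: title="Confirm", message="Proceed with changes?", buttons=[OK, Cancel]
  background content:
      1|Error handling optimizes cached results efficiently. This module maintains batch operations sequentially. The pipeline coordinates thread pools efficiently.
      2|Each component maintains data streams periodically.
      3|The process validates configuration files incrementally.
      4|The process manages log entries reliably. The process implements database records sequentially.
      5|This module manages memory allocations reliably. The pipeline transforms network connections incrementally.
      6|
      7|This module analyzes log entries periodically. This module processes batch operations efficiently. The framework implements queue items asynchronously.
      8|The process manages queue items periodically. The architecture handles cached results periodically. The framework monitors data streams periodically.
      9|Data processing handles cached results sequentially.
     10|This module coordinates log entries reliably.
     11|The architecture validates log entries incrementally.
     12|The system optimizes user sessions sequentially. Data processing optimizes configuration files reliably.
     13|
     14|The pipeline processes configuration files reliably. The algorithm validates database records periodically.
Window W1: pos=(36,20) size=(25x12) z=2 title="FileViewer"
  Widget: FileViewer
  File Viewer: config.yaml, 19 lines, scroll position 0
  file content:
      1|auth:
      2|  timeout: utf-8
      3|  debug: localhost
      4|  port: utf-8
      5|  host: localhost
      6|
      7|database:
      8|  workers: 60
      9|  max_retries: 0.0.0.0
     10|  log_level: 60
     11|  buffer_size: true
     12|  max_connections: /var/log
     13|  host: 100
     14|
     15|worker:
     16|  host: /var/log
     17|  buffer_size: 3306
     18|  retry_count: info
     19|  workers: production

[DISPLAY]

                                                   
                                                   
                                                   
┏━━━━━━━━━━━━━━━━━━━━━━━━━━━━━━┓                   
┃ DialogModal                  ┃                   
┠──────────────────────────────┨                   
┃Error handling optimizes cache┃                   
┃Ea┌────────────────────────┐a ┃                   
┃Th│       Overwrite?       │ur┃                   
┃Th│ This cannot be undone. │ie┃                   
┃Th│  [Yes]  No   Cancel    │ll┃                   
┃  └────────────────────────┘  ┃                   
┃This module analyzes log entri┃                   
┗━━━━━━━━━━━━━━━━━━━━━━━━━━━━━━┛                   
━━━━━━━━━━━━━━━━━━━━━┓                             
ileViewer            ┃                             
─────────────────────┨                             
th:                 ▲┃                             
timeout: utf-8      █┃                             
debug: localhost    ░┃                             
port: utf-8         ░┃                             
host: localhost     ░┃                             
                    ░┃                             


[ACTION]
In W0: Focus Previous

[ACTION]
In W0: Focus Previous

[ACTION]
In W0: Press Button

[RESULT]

                                                   
                                                   
                                                   
┏━━━━━━━━━━━━━━━━━━━━━━━━━━━━━━┓                   
┃ DialogModal                  ┃                   
┠──────────────────────────────┨                   
┃Error handling optimizes cache┃                   
┃Each component maintains data ┃                   
┃The process validates configur┃                   
┃The process manages log entrie┃                   
┃This module manages memory all┃                   
┃                              ┃                   
┃This module analyzes log entri┃                   
┗━━━━━━━━━━━━━━━━━━━━━━━━━━━━━━┛                   
━━━━━━━━━━━━━━━━━━━━━┓                             
ileViewer            ┃                             
─────────────────────┨                             
th:                 ▲┃                             
timeout: utf-8      █┃                             
debug: localhost    ░┃                             
port: utf-8         ░┃                             
host: localhost     ░┃                             
                    ░┃                             


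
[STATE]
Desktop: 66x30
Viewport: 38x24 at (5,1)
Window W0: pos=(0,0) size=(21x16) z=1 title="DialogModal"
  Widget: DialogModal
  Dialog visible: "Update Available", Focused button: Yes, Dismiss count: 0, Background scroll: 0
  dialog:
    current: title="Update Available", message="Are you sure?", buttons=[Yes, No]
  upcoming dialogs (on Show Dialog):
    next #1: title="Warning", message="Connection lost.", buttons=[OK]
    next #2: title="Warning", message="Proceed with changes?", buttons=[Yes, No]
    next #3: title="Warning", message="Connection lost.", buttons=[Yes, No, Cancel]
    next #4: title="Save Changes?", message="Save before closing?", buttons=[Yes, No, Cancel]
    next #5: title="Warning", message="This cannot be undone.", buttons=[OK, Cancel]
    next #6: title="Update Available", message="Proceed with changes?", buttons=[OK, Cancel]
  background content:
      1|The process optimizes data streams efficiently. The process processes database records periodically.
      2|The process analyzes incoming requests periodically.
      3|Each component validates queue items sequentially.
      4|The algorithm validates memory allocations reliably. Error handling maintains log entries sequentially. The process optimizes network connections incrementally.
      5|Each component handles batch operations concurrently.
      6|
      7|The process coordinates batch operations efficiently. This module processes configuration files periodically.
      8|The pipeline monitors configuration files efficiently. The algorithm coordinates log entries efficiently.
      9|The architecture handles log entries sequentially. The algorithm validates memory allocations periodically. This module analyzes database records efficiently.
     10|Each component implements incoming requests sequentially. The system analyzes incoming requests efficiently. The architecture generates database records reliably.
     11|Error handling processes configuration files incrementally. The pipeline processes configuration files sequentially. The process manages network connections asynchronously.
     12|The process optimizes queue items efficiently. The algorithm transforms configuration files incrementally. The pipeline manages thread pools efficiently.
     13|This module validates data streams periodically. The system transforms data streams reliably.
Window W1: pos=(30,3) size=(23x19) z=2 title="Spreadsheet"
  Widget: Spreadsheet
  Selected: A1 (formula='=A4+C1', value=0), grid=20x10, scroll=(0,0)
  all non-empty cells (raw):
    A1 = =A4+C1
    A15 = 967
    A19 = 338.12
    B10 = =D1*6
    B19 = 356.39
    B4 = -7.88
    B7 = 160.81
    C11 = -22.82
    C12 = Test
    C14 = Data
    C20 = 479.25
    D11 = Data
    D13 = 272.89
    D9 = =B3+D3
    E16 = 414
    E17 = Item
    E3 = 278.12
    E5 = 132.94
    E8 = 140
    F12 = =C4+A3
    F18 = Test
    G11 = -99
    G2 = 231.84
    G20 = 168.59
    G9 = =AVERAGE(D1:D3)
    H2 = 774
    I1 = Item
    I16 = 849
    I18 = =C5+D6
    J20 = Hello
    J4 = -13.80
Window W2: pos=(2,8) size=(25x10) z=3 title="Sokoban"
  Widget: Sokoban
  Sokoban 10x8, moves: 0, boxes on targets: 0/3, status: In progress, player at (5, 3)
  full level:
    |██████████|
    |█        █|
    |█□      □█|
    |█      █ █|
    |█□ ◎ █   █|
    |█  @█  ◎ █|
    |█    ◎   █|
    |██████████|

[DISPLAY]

logModal       ┃                      
───────────────┨                      
process optimiz┃         ┏━━━━━━━━━━━━
process analyze┃         ┃ Spreadsheet
 component vali┃         ┠────────────
────────────┐id┃         ┃A1: =A4+C1  
pdate Availa│nd┃         ┃       A    
━━━━━━━━━━━━━━━━━━━━━┓   ┃------------
okoban               ┃   ┃  1      [0]
─────────────────────┨   ┃  2        0
████████             ┃   ┃  3        0
       █             ┃   ┃  4        0
      □█             ┃   ┃  5        0
     █ █             ┃   ┃  6        0
 ◎ █   █             ┃   ┃  7        0
 @█  ◎ █             ┃   ┃  8        0
━━━━━━━━━━━━━━━━━━━━━┛   ┃  9        0
                         ┃ 10        0
                         ┃ 11        0
                         ┃ 12        0
                         ┗━━━━━━━━━━━━
                                      
                                      
                                      


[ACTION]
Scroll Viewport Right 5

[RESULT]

dal       ┃                           
──────────┨                           
ss optimiz┃         ┏━━━━━━━━━━━━━━━━━
ss analyze┃         ┃ Spreadsheet     
onent vali┃         ┠─────────────────
───────┐id┃         ┃A1: =A4+C1       
 Availa│nd┃         ┃       A       B 
━━━━━━━━━━━━━━━━┓   ┃-----------------
n               ┃   ┃  1      [0]     
────────────────┨   ┃  2        0     
███             ┃   ┃  3        0     
  █             ┃   ┃  4        0   -7
 □█             ┃   ┃  5        0     
█ █             ┃   ┃  6        0     
  █             ┃   ┃  7        0  160
◎ █             ┃   ┃  8        0     
━━━━━━━━━━━━━━━━┛   ┃  9        0     
                    ┃ 10        0     
                    ┃ 11        0     
                    ┃ 12        0     
                    ┗━━━━━━━━━━━━━━━━━
                                      
                                      
                                      


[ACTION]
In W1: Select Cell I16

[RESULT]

dal       ┃                           
──────────┨                           
ss optimiz┃         ┏━━━━━━━━━━━━━━━━━
ss analyze┃         ┃ Spreadsheet     
onent vali┃         ┠─────────────────
───────┐id┃         ┃I16: 849         
 Availa│nd┃         ┃       A       B 
━━━━━━━━━━━━━━━━┓   ┃-----------------
n               ┃   ┃  1        0     
────────────────┨   ┃  2        0     
███             ┃   ┃  3        0     
  █             ┃   ┃  4        0   -7
 □█             ┃   ┃  5        0     
█ █             ┃   ┃  6        0     
  █             ┃   ┃  7        0  160
◎ █             ┃   ┃  8        0     
━━━━━━━━━━━━━━━━┛   ┃  9        0     
                    ┃ 10        0     
                    ┃ 11        0     
                    ┃ 12        0     
                    ┗━━━━━━━━━━━━━━━━━
                                      
                                      
                                      


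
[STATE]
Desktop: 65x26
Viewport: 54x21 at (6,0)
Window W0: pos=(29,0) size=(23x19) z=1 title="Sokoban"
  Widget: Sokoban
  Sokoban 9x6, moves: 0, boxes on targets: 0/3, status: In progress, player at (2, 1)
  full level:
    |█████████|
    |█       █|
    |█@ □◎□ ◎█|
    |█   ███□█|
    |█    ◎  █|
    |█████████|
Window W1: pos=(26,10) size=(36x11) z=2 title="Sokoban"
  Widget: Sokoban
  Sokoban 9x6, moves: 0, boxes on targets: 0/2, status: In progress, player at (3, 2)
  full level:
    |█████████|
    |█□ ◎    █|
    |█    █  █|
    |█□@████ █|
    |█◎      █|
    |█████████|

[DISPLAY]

                       ┏━━━━━━━━━━━━━━━━━━━━━┓        
                       ┃ Sokoban             ┃        
                       ┠─────────────────────┨        
                       ┃█████████            ┃        
                       ┃█       █            ┃        
                       ┃█@ □◎□ ◎█            ┃        
                       ┃█   ███□█            ┃        
                       ┃█    ◎  █            ┃        
                       ┃█████████            ┃        
                       ┃Moves: 0  0/3        ┃        
                    ┏━━━━━━━━━━━━━━━━━━━━━━━━━━━━━━━━━
                    ┃ Sokoban                         
                    ┠─────────────────────────────────
                    ┃█████████                        
                    ┃█□ ◎    █                        
                    ┃█    █  █                        
                    ┃█□@████ █                        
                    ┃█◎      █                        
                    ┃█████████                        
                    ┃Moves: 0  0/2                    
                    ┗━━━━━━━━━━━━━━━━━━━━━━━━━━━━━━━━━


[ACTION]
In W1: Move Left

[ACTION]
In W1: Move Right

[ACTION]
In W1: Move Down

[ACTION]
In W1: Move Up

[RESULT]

                       ┏━━━━━━━━━━━━━━━━━━━━━┓        
                       ┃ Sokoban             ┃        
                       ┠─────────────────────┨        
                       ┃█████████            ┃        
                       ┃█       █            ┃        
                       ┃█@ □◎□ ◎█            ┃        
                       ┃█   ███□█            ┃        
                       ┃█    ◎  █            ┃        
                       ┃█████████            ┃        
                       ┃Moves: 0  0/3        ┃        
                    ┏━━━━━━━━━━━━━━━━━━━━━━━━━━━━━━━━━
                    ┃ Sokoban                         
                    ┠─────────────────────────────────
                    ┃█████████                        
                    ┃█□ ◎    █                        
                    ┃█    █  █                        
                    ┃█□@████ █                        
                    ┃█◎      █                        
                    ┃█████████                        
                    ┃Moves: 2  0/2                    
                    ┗━━━━━━━━━━━━━━━━━━━━━━━━━━━━━━━━━


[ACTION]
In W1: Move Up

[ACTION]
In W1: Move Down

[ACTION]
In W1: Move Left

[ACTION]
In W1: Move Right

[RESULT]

                       ┏━━━━━━━━━━━━━━━━━━━━━┓        
                       ┃ Sokoban             ┃        
                       ┠─────────────────────┨        
                       ┃█████████            ┃        
                       ┃█       █            ┃        
                       ┃█@ □◎□ ◎█            ┃        
                       ┃█   ███□█            ┃        
                       ┃█    ◎  █            ┃        
                       ┃█████████            ┃        
                       ┃Moves: 0  0/3        ┃        
                    ┏━━━━━━━━━━━━━━━━━━━━━━━━━━━━━━━━━
                    ┃ Sokoban                         
                    ┠─────────────────────────────────
                    ┃█████████                        
                    ┃█□ ◎    █                        
                    ┃█    █  █                        
                    ┃█□@████ █                        
                    ┃█◎      █                        
                    ┃█████████                        
                    ┃Moves: 4  0/2                    
                    ┗━━━━━━━━━━━━━━━━━━━━━━━━━━━━━━━━━


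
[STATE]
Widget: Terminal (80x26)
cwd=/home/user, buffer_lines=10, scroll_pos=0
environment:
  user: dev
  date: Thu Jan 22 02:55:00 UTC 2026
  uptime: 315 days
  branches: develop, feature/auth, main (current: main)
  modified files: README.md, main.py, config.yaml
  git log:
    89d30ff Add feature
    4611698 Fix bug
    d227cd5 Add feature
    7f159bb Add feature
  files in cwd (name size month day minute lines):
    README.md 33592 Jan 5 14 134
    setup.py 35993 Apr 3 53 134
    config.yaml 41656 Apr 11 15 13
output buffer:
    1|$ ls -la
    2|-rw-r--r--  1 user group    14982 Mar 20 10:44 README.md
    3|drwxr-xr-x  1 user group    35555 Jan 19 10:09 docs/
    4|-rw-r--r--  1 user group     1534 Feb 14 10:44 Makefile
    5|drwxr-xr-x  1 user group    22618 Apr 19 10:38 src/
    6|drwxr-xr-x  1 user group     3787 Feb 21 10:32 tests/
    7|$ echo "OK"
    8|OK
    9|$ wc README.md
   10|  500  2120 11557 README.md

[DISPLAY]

$ ls -la                                                                        
-rw-r--r--  1 user group    14982 Mar 20 10:44 README.md                        
drwxr-xr-x  1 user group    35555 Jan 19 10:09 docs/                            
-rw-r--r--  1 user group     1534 Feb 14 10:44 Makefile                         
drwxr-xr-x  1 user group    22618 Apr 19 10:38 src/                             
drwxr-xr-x  1 user group     3787 Feb 21 10:32 tests/                           
$ echo "OK"                                                                     
OK                                                                              
$ wc README.md                                                                  
  500  2120 11557 README.md                                                     
$ █                                                                             
                                                                                
                                                                                
                                                                                
                                                                                
                                                                                
                                                                                
                                                                                
                                                                                
                                                                                
                                                                                
                                                                                
                                                                                
                                                                                
                                                                                
                                                                                


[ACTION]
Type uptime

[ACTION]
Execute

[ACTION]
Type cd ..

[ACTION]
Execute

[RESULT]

$ ls -la                                                                        
-rw-r--r--  1 user group    14982 Mar 20 10:44 README.md                        
drwxr-xr-x  1 user group    35555 Jan 19 10:09 docs/                            
-rw-r--r--  1 user group     1534 Feb 14 10:44 Makefile                         
drwxr-xr-x  1 user group    22618 Apr 19 10:38 src/                             
drwxr-xr-x  1 user group     3787 Feb 21 10:32 tests/                           
$ echo "OK"                                                                     
OK                                                                              
$ wc README.md                                                                  
  500  2120 11557 README.md                                                     
$ uptime                                                                        
 10:00  up 315 days                                                             
$ cd ..                                                                         
                                                                                
$ █                                                                             
                                                                                
                                                                                
                                                                                
                                                                                
                                                                                
                                                                                
                                                                                
                                                                                
                                                                                
                                                                                
                                                                                


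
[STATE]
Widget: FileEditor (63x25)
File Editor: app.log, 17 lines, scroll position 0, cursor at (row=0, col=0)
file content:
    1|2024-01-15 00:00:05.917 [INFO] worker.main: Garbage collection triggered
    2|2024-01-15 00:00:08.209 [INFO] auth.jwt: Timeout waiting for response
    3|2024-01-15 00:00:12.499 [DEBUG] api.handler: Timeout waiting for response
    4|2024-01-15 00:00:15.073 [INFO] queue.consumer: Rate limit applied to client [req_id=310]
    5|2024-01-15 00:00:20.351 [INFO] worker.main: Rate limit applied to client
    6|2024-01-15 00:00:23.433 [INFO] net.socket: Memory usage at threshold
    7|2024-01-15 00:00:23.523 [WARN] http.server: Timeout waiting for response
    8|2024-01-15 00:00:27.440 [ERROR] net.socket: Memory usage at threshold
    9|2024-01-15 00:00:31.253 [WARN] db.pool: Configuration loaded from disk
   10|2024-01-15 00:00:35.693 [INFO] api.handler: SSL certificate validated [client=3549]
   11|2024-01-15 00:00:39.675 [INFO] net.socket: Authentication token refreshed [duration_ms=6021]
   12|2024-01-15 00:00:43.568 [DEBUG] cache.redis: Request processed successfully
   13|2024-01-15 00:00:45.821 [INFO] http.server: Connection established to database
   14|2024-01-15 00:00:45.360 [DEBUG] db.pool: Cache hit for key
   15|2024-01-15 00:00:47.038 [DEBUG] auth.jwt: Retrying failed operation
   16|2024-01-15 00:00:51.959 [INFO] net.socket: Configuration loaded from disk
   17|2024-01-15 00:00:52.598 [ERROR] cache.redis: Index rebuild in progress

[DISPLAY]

█024-01-15 00:00:05.917 [INFO] worker.main: Garbage collection▲
2024-01-15 00:00:08.209 [INFO] auth.jwt: Timeout waiting for r█
2024-01-15 00:00:12.499 [DEBUG] api.handler: Timeout waiting f░
2024-01-15 00:00:15.073 [INFO] queue.consumer: Rate limit appl░
2024-01-15 00:00:20.351 [INFO] worker.main: Rate limit applied░
2024-01-15 00:00:23.433 [INFO] net.socket: Memory usage at thr░
2024-01-15 00:00:23.523 [WARN] http.server: Timeout waiting fo░
2024-01-15 00:00:27.440 [ERROR] net.socket: Memory usage at th░
2024-01-15 00:00:31.253 [WARN] db.pool: Configuration loaded f░
2024-01-15 00:00:35.693 [INFO] api.handler: SSL certificate va░
2024-01-15 00:00:39.675 [INFO] net.socket: Authentication toke░
2024-01-15 00:00:43.568 [DEBUG] cache.redis: Request processed░
2024-01-15 00:00:45.821 [INFO] http.server: Connection establi░
2024-01-15 00:00:45.360 [DEBUG] db.pool: Cache hit for key    ░
2024-01-15 00:00:47.038 [DEBUG] auth.jwt: Retrying failed oper░
2024-01-15 00:00:51.959 [INFO] net.socket: Configuration loade░
2024-01-15 00:00:52.598 [ERROR] cache.redis: Index rebuild in ░
                                                              ░
                                                              ░
                                                              ░
                                                              ░
                                                              ░
                                                              ░
                                                              ░
                                                              ▼


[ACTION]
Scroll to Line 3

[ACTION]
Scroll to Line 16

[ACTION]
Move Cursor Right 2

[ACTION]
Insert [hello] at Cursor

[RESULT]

20hello█4-01-15 00:00:05.917 [INFO] worker.main: Garbage colle▲
2024-01-15 00:00:08.209 [INFO] auth.jwt: Timeout waiting for r█
2024-01-15 00:00:12.499 [DEBUG] api.handler: Timeout waiting f░
2024-01-15 00:00:15.073 [INFO] queue.consumer: Rate limit appl░
2024-01-15 00:00:20.351 [INFO] worker.main: Rate limit applied░
2024-01-15 00:00:23.433 [INFO] net.socket: Memory usage at thr░
2024-01-15 00:00:23.523 [WARN] http.server: Timeout waiting fo░
2024-01-15 00:00:27.440 [ERROR] net.socket: Memory usage at th░
2024-01-15 00:00:31.253 [WARN] db.pool: Configuration loaded f░
2024-01-15 00:00:35.693 [INFO] api.handler: SSL certificate va░
2024-01-15 00:00:39.675 [INFO] net.socket: Authentication toke░
2024-01-15 00:00:43.568 [DEBUG] cache.redis: Request processed░
2024-01-15 00:00:45.821 [INFO] http.server: Connection establi░
2024-01-15 00:00:45.360 [DEBUG] db.pool: Cache hit for key    ░
2024-01-15 00:00:47.038 [DEBUG] auth.jwt: Retrying failed oper░
2024-01-15 00:00:51.959 [INFO] net.socket: Configuration loade░
2024-01-15 00:00:52.598 [ERROR] cache.redis: Index rebuild in ░
                                                              ░
                                                              ░
                                                              ░
                                                              ░
                                                              ░
                                                              ░
                                                              ░
                                                              ▼


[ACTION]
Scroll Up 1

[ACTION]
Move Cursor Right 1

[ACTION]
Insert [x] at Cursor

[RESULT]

20hello2x█-01-15 00:00:05.917 [INFO] worker.main: Garbage coll▲
2024-01-15 00:00:08.209 [INFO] auth.jwt: Timeout waiting for r█
2024-01-15 00:00:12.499 [DEBUG] api.handler: Timeout waiting f░
2024-01-15 00:00:15.073 [INFO] queue.consumer: Rate limit appl░
2024-01-15 00:00:20.351 [INFO] worker.main: Rate limit applied░
2024-01-15 00:00:23.433 [INFO] net.socket: Memory usage at thr░
2024-01-15 00:00:23.523 [WARN] http.server: Timeout waiting fo░
2024-01-15 00:00:27.440 [ERROR] net.socket: Memory usage at th░
2024-01-15 00:00:31.253 [WARN] db.pool: Configuration loaded f░
2024-01-15 00:00:35.693 [INFO] api.handler: SSL certificate va░
2024-01-15 00:00:39.675 [INFO] net.socket: Authentication toke░
2024-01-15 00:00:43.568 [DEBUG] cache.redis: Request processed░
2024-01-15 00:00:45.821 [INFO] http.server: Connection establi░
2024-01-15 00:00:45.360 [DEBUG] db.pool: Cache hit for key    ░
2024-01-15 00:00:47.038 [DEBUG] auth.jwt: Retrying failed oper░
2024-01-15 00:00:51.959 [INFO] net.socket: Configuration loade░
2024-01-15 00:00:52.598 [ERROR] cache.redis: Index rebuild in ░
                                                              ░
                                                              ░
                                                              ░
                                                              ░
                                                              ░
                                                              ░
                                                              ░
                                                              ▼
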